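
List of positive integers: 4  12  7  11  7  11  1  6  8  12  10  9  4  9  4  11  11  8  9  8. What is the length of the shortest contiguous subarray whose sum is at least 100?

12

add 4: running sum 4 < 100
add 12: running sum 16 < 100
add 7: running sum 23 < 100
add 11: running sum 34 < 100
add 7: running sum 41 < 100
add 11: running sum 52 < 100
add 1: running sum 53 < 100
add 6: running sum 59 < 100
add 8: running sum 67 < 100
add 12: running sum 79 < 100
add 10: running sum 89 < 100
add 9: running sum 98 < 100
add 4: shortest ending here [4, 12, 7, 11, 7, 11, 1, 6, 8, 12, 10, 9, 4] sum 102, len 13
add 9: shortest ending here [12, 7, 11, 7, 11, 1, 6, 8, 12, 10, 9, 4, 9] sum 107, len 13
add 4: shortest ending here [12, 7, 11, 7, 11, 1, 6, 8, 12, 10, 9, 4, 9, 4] sum 111, len 14
add 11: shortest ending here [11, 7, 11, 1, 6, 8, 12, 10, 9, 4, 9, 4, 11] sum 103, len 13
add 11: shortest ending here [7, 11, 1, 6, 8, 12, 10, 9, 4, 9, 4, 11, 11] sum 103, len 13
add 8: shortest ending here [11, 1, 6, 8, 12, 10, 9, 4, 9, 4, 11, 11, 8] sum 104, len 13
add 9: shortest ending here [6, 8, 12, 10, 9, 4, 9, 4, 11, 11, 8, 9] sum 101, len 12
add 8: shortest ending here [8, 12, 10, 9, 4, 9, 4, 11, 11, 8, 9, 8] sum 103, len 12
Shortest qualifying length: 12.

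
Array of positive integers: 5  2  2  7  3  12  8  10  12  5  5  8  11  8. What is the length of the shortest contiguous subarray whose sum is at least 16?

2

add 5: running sum 5 < 16
add 2: running sum 7 < 16
add 2: running sum 9 < 16
add 7: shortest ending here [5, 2, 2, 7] sum 16, len 4
add 3: shortest ending here [5, 2, 2, 7, 3] sum 19, len 5
add 12: shortest ending here [7, 3, 12] sum 22, len 3
add 8: shortest ending here [12, 8] sum 20, len 2
add 10: shortest ending here [8, 10] sum 18, len 2
add 12: shortest ending here [10, 12] sum 22, len 2
add 5: shortest ending here [12, 5] sum 17, len 2
add 5: shortest ending here [12, 5, 5] sum 22, len 3
add 8: shortest ending here [5, 5, 8] sum 18, len 3
add 11: shortest ending here [8, 11] sum 19, len 2
add 8: shortest ending here [11, 8] sum 19, len 2
Shortest qualifying length: 2.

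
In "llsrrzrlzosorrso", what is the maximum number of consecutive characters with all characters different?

[l] len 1
[l] len 1
[l, s] len 2
[l, s, r] len 3
[r] len 1
[r, z] len 2
[z, r] len 2
[z, r, l] len 3
[r, l, z] len 3
[r, l, z, o] len 4
[r, l, z, o, s] len 5
[s, o] len 2
[s, o, r] len 3
[r] len 1
[r, s] len 2
[r, s, o] len 3
Longest all-distinct length: 5.

5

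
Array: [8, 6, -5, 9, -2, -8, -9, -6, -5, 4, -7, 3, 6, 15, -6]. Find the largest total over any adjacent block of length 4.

[8, 6, -5, 9] → sum 18
[6, -5, 9, -2] → sum 8
[-5, 9, -2, -8] → sum -6
[9, -2, -8, -9] → sum -10
[-2, -8, -9, -6] → sum -25
[-8, -9, -6, -5] → sum -28
[-9, -6, -5, 4] → sum -16
[-6, -5, 4, -7] → sum -14
[-5, 4, -7, 3] → sum -5
[4, -7, 3, 6] → sum 6
[-7, 3, 6, 15] → sum 17
[3, 6, 15, -6] → sum 18
Largest of these is 18.

18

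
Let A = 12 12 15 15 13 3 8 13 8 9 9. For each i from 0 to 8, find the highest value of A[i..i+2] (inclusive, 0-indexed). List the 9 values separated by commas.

12 12 15 → max 15
12 15 15 → max 15
15 15 13 → max 15
15 13 3 → max 15
13 3 8 → max 13
3 8 13 → max 13
8 13 8 → max 13
13 8 9 → max 13
8 9 9 → max 9

15, 15, 15, 15, 13, 13, 13, 13, 9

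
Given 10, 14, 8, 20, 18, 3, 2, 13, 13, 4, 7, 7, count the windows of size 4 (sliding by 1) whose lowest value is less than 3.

[10, 14, 8, 20] → min 8
[14, 8, 20, 18] → min 8
[8, 20, 18, 3] → min 3
[20, 18, 3, 2] → min 2  < 3 ✓
[18, 3, 2, 13] → min 2  < 3 ✓
[3, 2, 13, 13] → min 2  < 3 ✓
[2, 13, 13, 4] → min 2  < 3 ✓
[13, 13, 4, 7] → min 4
[13, 4, 7, 7] → min 4
4 windows satisfy the condition.

4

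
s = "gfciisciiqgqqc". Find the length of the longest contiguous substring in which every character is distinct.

4

[g] len 1
[g, f] len 2
[g, f, c] len 3
[g, f, c, i] len 4
[i] len 1
[i, s] len 2
[i, s, c] len 3
[s, c, i] len 3
[i] len 1
[i, q] len 2
[i, q, g] len 3
[g, q] len 2
[q] len 1
[q, c] len 2
Longest all-distinct length: 4.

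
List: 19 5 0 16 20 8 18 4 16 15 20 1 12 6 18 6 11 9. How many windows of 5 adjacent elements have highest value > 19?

(19, 5, 0, 16, 20) → max 20  > 19 ✓
(5, 0, 16, 20, 8) → max 20  > 19 ✓
(0, 16, 20, 8, 18) → max 20  > 19 ✓
(16, 20, 8, 18, 4) → max 20  > 19 ✓
(20, 8, 18, 4, 16) → max 20  > 19 ✓
(8, 18, 4, 16, 15) → max 18
(18, 4, 16, 15, 20) → max 20  > 19 ✓
(4, 16, 15, 20, 1) → max 20  > 19 ✓
(16, 15, 20, 1, 12) → max 20  > 19 ✓
(15, 20, 1, 12, 6) → max 20  > 19 ✓
(20, 1, 12, 6, 18) → max 20  > 19 ✓
(1, 12, 6, 18, 6) → max 18
(12, 6, 18, 6, 11) → max 18
(6, 18, 6, 11, 9) → max 18
10 windows satisfy the condition.

10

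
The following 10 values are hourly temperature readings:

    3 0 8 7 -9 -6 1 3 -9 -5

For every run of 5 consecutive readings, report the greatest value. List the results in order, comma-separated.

8, 8, 8, 7, 3, 3

[3, 0, 8, 7, -9] → max 8
[0, 8, 7, -9, -6] → max 8
[8, 7, -9, -6, 1] → max 8
[7, -9, -6, 1, 3] → max 7
[-9, -6, 1, 3, -9] → max 3
[-6, 1, 3, -9, -5] → max 3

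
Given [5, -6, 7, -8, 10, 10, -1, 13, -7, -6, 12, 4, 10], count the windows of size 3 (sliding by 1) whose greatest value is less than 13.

8

[5, -6, 7] → max 7  < 13 ✓
[-6, 7, -8] → max 7  < 13 ✓
[7, -8, 10] → max 10  < 13 ✓
[-8, 10, 10] → max 10  < 13 ✓
[10, 10, -1] → max 10  < 13 ✓
[10, -1, 13] → max 13
[-1, 13, -7] → max 13
[13, -7, -6] → max 13
[-7, -6, 12] → max 12  < 13 ✓
[-6, 12, 4] → max 12  < 13 ✓
[12, 4, 10] → max 12  < 13 ✓
8 windows satisfy the condition.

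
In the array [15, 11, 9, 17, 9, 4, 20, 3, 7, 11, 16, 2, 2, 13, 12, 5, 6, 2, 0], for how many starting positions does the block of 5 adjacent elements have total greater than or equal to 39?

10

[15, 11, 9, 17, 9] → sum 61  ≥ 39 ✓
[11, 9, 17, 9, 4] → sum 50  ≥ 39 ✓
[9, 17, 9, 4, 20] → sum 59  ≥ 39 ✓
[17, 9, 4, 20, 3] → sum 53  ≥ 39 ✓
[9, 4, 20, 3, 7] → sum 43  ≥ 39 ✓
[4, 20, 3, 7, 11] → sum 45  ≥ 39 ✓
[20, 3, 7, 11, 16] → sum 57  ≥ 39 ✓
[3, 7, 11, 16, 2] → sum 39  ≥ 39 ✓
[7, 11, 16, 2, 2] → sum 38
[11, 16, 2, 2, 13] → sum 44  ≥ 39 ✓
[16, 2, 2, 13, 12] → sum 45  ≥ 39 ✓
[2, 2, 13, 12, 5] → sum 34
[2, 13, 12, 5, 6] → sum 38
[13, 12, 5, 6, 2] → sum 38
[12, 5, 6, 2, 0] → sum 25
10 windows satisfy the condition.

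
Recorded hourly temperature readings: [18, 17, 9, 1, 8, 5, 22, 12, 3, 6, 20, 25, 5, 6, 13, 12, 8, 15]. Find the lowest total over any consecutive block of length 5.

Window sums for each of the 14 positions:
18 17 9 1 8 → sum 53
17 9 1 8 5 → sum 40
9 1 8 5 22 → sum 45
1 8 5 22 12 → sum 48
8 5 22 12 3 → sum 50
5 22 12 3 6 → sum 48
22 12 3 6 20 → sum 63
12 3 6 20 25 → sum 66
3 6 20 25 5 → sum 59
6 20 25 5 6 → sum 62
20 25 5 6 13 → sum 69
25 5 6 13 12 → sum 61
5 6 13 12 8 → sum 44
6 13 12 8 15 → sum 54
Lowest of these is 40.

40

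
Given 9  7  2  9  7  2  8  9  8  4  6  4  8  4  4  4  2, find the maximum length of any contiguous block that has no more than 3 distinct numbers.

8

add 9: window [9] (1 distinct), len 1
add 7: window [9, 7] (2 distinct), len 2
add 2: window [9, 7, 2] (3 distinct), len 3
add 9: window [9, 7, 2, 9] (3 distinct), len 4
add 7: window [9, 7, 2, 9, 7] (3 distinct), len 5
add 2: window [9, 7, 2, 9, 7, 2] (3 distinct), len 6
add 8: window [7, 2, 8] (3 distinct), len 3
add 9: window [2, 8, 9] (3 distinct), len 3
add 8: window [2, 8, 9, 8] (3 distinct), len 4
add 4: window [8, 9, 8, 4] (3 distinct), len 4
add 6: window [8, 4, 6] (3 distinct), len 3
add 4: window [8, 4, 6, 4] (3 distinct), len 4
add 8: window [8, 4, 6, 4, 8] (3 distinct), len 5
add 4: window [8, 4, 6, 4, 8, 4] (3 distinct), len 6
add 4: window [8, 4, 6, 4, 8, 4, 4] (3 distinct), len 7
add 4: window [8, 4, 6, 4, 8, 4, 4, 4] (3 distinct), len 8
add 2: window [4, 8, 4, 4, 4, 2] (3 distinct), len 6
Longest length with ≤3 distinct: 8.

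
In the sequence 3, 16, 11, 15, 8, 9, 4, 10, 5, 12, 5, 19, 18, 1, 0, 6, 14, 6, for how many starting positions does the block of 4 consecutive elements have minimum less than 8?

13

3 16 11 15 → min 3  < 8 ✓
16 11 15 8 → min 8
11 15 8 9 → min 8
15 8 9 4 → min 4  < 8 ✓
8 9 4 10 → min 4  < 8 ✓
9 4 10 5 → min 4  < 8 ✓
4 10 5 12 → min 4  < 8 ✓
10 5 12 5 → min 5  < 8 ✓
5 12 5 19 → min 5  < 8 ✓
12 5 19 18 → min 5  < 8 ✓
5 19 18 1 → min 1  < 8 ✓
19 18 1 0 → min 0  < 8 ✓
18 1 0 6 → min 0  < 8 ✓
1 0 6 14 → min 0  < 8 ✓
0 6 14 6 → min 0  < 8 ✓
13 windows satisfy the condition.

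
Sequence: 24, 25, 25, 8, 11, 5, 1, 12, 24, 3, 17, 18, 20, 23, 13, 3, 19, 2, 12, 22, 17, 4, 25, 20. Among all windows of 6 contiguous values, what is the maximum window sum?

105

(24, 25, 25, 8, 11, 5) → sum 98
(25, 25, 8, 11, 5, 1) → sum 75
(25, 8, 11, 5, 1, 12) → sum 62
(8, 11, 5, 1, 12, 24) → sum 61
(11, 5, 1, 12, 24, 3) → sum 56
(5, 1, 12, 24, 3, 17) → sum 62
(1, 12, 24, 3, 17, 18) → sum 75
(12, 24, 3, 17, 18, 20) → sum 94
(24, 3, 17, 18, 20, 23) → sum 105
(3, 17, 18, 20, 23, 13) → sum 94
(17, 18, 20, 23, 13, 3) → sum 94
(18, 20, 23, 13, 3, 19) → sum 96
(20, 23, 13, 3, 19, 2) → sum 80
(23, 13, 3, 19, 2, 12) → sum 72
(13, 3, 19, 2, 12, 22) → sum 71
(3, 19, 2, 12, 22, 17) → sum 75
(19, 2, 12, 22, 17, 4) → sum 76
(2, 12, 22, 17, 4, 25) → sum 82
(12, 22, 17, 4, 25, 20) → sum 100
Maximum of these is 105.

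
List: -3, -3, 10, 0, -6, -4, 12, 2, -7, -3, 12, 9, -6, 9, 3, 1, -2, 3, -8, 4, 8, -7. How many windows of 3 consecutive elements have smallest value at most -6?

(-3, -3, 10) → min -3
(-3, 10, 0) → min -3
(10, 0, -6) → min -6  ≤ -6 ✓
(0, -6, -4) → min -6  ≤ -6 ✓
(-6, -4, 12) → min -6  ≤ -6 ✓
(-4, 12, 2) → min -4
(12, 2, -7) → min -7  ≤ -6 ✓
(2, -7, -3) → min -7  ≤ -6 ✓
(-7, -3, 12) → min -7  ≤ -6 ✓
(-3, 12, 9) → min -3
(12, 9, -6) → min -6  ≤ -6 ✓
(9, -6, 9) → min -6  ≤ -6 ✓
(-6, 9, 3) → min -6  ≤ -6 ✓
(9, 3, 1) → min 1
(3, 1, -2) → min -2
(1, -2, 3) → min -2
(-2, 3, -8) → min -8  ≤ -6 ✓
(3, -8, 4) → min -8  ≤ -6 ✓
(-8, 4, 8) → min -8  ≤ -6 ✓
(4, 8, -7) → min -7  ≤ -6 ✓
13 windows satisfy the condition.

13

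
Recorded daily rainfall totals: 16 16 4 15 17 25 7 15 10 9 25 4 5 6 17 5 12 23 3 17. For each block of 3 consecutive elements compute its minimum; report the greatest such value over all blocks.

15

16 16 4 → min 4
16 4 15 → min 4
4 15 17 → min 4
15 17 25 → min 15
17 25 7 → min 7
25 7 15 → min 7
7 15 10 → min 7
15 10 9 → min 9
10 9 25 → min 9
9 25 4 → min 4
25 4 5 → min 4
4 5 6 → min 4
5 6 17 → min 5
6 17 5 → min 5
17 5 12 → min 5
5 12 23 → min 5
12 23 3 → min 3
23 3 17 → min 3
Greatest of these is 15.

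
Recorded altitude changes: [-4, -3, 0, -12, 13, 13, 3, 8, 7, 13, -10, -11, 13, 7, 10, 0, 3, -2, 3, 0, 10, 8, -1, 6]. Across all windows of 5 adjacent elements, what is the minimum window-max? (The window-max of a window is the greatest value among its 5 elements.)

-4 -3 0 -12 13 → max 13
-3 0 -12 13 13 → max 13
0 -12 13 13 3 → max 13
-12 13 13 3 8 → max 13
13 13 3 8 7 → max 13
13 3 8 7 13 → max 13
3 8 7 13 -10 → max 13
8 7 13 -10 -11 → max 13
7 13 -10 -11 13 → max 13
13 -10 -11 13 7 → max 13
-10 -11 13 7 10 → max 13
-11 13 7 10 0 → max 13
13 7 10 0 3 → max 13
7 10 0 3 -2 → max 10
10 0 3 -2 3 → max 10
0 3 -2 3 0 → max 3
3 -2 3 0 10 → max 10
-2 3 0 10 8 → max 10
3 0 10 8 -1 → max 10
0 10 8 -1 6 → max 10
Minimum of these is 3.

3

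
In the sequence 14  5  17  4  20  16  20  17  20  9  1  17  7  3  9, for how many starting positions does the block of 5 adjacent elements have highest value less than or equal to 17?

14 5 17 4 20 → max 20
5 17 4 20 16 → max 20
17 4 20 16 20 → max 20
4 20 16 20 17 → max 20
20 16 20 17 20 → max 20
16 20 17 20 9 → max 20
20 17 20 9 1 → max 20
17 20 9 1 17 → max 20
20 9 1 17 7 → max 20
9 1 17 7 3 → max 17  ≤ 17 ✓
1 17 7 3 9 → max 17  ≤ 17 ✓
2 windows satisfy the condition.

2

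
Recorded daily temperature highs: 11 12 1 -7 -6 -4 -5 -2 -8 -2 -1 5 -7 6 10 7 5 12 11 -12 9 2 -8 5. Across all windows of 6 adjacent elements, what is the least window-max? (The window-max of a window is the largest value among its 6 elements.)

-2

11 12 1 -7 -6 -4 → max 12
12 1 -7 -6 -4 -5 → max 12
1 -7 -6 -4 -5 -2 → max 1
-7 -6 -4 -5 -2 -8 → max -2
-6 -4 -5 -2 -8 -2 → max -2
-4 -5 -2 -8 -2 -1 → max -1
-5 -2 -8 -2 -1 5 → max 5
-2 -8 -2 -1 5 -7 → max 5
-8 -2 -1 5 -7 6 → max 6
-2 -1 5 -7 6 10 → max 10
-1 5 -7 6 10 7 → max 10
5 -7 6 10 7 5 → max 10
-7 6 10 7 5 12 → max 12
6 10 7 5 12 11 → max 12
10 7 5 12 11 -12 → max 12
7 5 12 11 -12 9 → max 12
5 12 11 -12 9 2 → max 12
12 11 -12 9 2 -8 → max 12
11 -12 9 2 -8 5 → max 11
Least of these is -2.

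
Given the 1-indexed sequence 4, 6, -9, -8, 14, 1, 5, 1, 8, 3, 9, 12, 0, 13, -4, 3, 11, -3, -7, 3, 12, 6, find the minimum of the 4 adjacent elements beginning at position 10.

0

Elements at indices 10..13: 3, 9, 12, 0
min(3, 9, 12, 0) = 0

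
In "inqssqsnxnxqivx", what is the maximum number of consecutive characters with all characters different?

5

add i: [i] len 1
add n: [i, n] len 2
add q: [i, n, q] len 3
add s: [i, n, q, s] len 4
add s (repeat s, move left end past it): [s] len 1
add q: [s, q] len 2
add s (repeat s, move left end past it): [q, s] len 2
add n: [q, s, n] len 3
add x: [q, s, n, x] len 4
add n (repeat n, move left end past it): [x, n] len 2
add x (repeat x, move left end past it): [n, x] len 2
add q: [n, x, q] len 3
add i: [n, x, q, i] len 4
add v: [n, x, q, i, v] len 5
add x (repeat x, move left end past it): [q, i, v, x] len 4
Longest all-distinct length: 5.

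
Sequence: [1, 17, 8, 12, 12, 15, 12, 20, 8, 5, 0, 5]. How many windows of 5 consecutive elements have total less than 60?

4

(1, 17, 8, 12, 12) → sum 50  < 60 ✓
(17, 8, 12, 12, 15) → sum 64
(8, 12, 12, 15, 12) → sum 59  < 60 ✓
(12, 12, 15, 12, 20) → sum 71
(12, 15, 12, 20, 8) → sum 67
(15, 12, 20, 8, 5) → sum 60
(12, 20, 8, 5, 0) → sum 45  < 60 ✓
(20, 8, 5, 0, 5) → sum 38  < 60 ✓
4 windows satisfy the condition.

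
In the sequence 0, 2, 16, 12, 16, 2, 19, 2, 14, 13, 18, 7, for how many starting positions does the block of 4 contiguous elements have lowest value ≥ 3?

0 2 16 12 → min 0
2 16 12 16 → min 2
16 12 16 2 → min 2
12 16 2 19 → min 2
16 2 19 2 → min 2
2 19 2 14 → min 2
19 2 14 13 → min 2
2 14 13 18 → min 2
14 13 18 7 → min 7  ≥ 3 ✓
1 window satisfy the condition.

1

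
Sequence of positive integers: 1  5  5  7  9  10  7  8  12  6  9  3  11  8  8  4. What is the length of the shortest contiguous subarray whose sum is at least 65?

8

add 1: running sum 1 < 65
add 5: running sum 6 < 65
add 5: running sum 11 < 65
add 7: running sum 18 < 65
add 9: running sum 27 < 65
add 10: running sum 37 < 65
add 7: running sum 44 < 65
add 8: running sum 52 < 65
add 12: running sum 64 < 65
add 6: shortest ending here [5, 5, 7, 9, 10, 7, 8, 12, 6] sum 69, len 9
add 9: shortest ending here [7, 9, 10, 7, 8, 12, 6, 9] sum 68, len 8
add 3: shortest ending here [7, 9, 10, 7, 8, 12, 6, 9, 3] sum 71, len 9
add 11: shortest ending here [10, 7, 8, 12, 6, 9, 3, 11] sum 66, len 8
add 8: shortest ending here [10, 7, 8, 12, 6, 9, 3, 11, 8] sum 74, len 9
add 8: shortest ending here [8, 12, 6, 9, 3, 11, 8, 8] sum 65, len 8
add 4: shortest ending here [8, 12, 6, 9, 3, 11, 8, 8, 4] sum 69, len 9
Shortest qualifying length: 8.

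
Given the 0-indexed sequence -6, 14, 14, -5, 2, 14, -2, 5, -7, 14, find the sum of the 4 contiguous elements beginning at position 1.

25

Elements at indices 1..4: 14, 14, -5, 2
sum(14, 14, -5, 2) = 25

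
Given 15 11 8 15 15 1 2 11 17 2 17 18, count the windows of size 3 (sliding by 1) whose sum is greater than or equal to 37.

[15, 11, 8] → sum 34
[11, 8, 15] → sum 34
[8, 15, 15] → sum 38  ≥ 37 ✓
[15, 15, 1] → sum 31
[15, 1, 2] → sum 18
[1, 2, 11] → sum 14
[2, 11, 17] → sum 30
[11, 17, 2] → sum 30
[17, 2, 17] → sum 36
[2, 17, 18] → sum 37  ≥ 37 ✓
2 windows satisfy the condition.

2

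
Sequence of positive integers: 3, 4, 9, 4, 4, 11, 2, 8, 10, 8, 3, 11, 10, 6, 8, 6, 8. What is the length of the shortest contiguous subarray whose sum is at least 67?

add 3: running sum 3 < 67
add 4: running sum 7 < 67
add 9: running sum 16 < 67
add 4: running sum 20 < 67
add 4: running sum 24 < 67
add 11: running sum 35 < 67
add 2: running sum 37 < 67
add 8: running sum 45 < 67
add 10: running sum 55 < 67
add 8: running sum 63 < 67
add 3: running sum 66 < 67
end 11: [9, 4, 4, 11, 2, 8, 10, 8, 3, 11] sum 70, len 10
end 12: [4, 11, 2, 8, 10, 8, 3, 11, 10] sum 67, len 9
end 13: [11, 2, 8, 10, 8, 3, 11, 10, 6] sum 69, len 9
end 14: [11, 2, 8, 10, 8, 3, 11, 10, 6, 8] sum 77, len 10
end 15: [8, 10, 8, 3, 11, 10, 6, 8, 6] sum 70, len 9
end 16: [10, 8, 3, 11, 10, 6, 8, 6, 8] sum 70, len 9
Shortest qualifying length: 9.

9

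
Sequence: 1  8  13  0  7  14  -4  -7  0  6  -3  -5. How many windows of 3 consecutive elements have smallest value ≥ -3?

(1, 8, 13) → min 1  ≥ -3 ✓
(8, 13, 0) → min 0  ≥ -3 ✓
(13, 0, 7) → min 0  ≥ -3 ✓
(0, 7, 14) → min 0  ≥ -3 ✓
(7, 14, -4) → min -4
(14, -4, -7) → min -7
(-4, -7, 0) → min -7
(-7, 0, 6) → min -7
(0, 6, -3) → min -3  ≥ -3 ✓
(6, -3, -5) → min -5
5 windows satisfy the condition.

5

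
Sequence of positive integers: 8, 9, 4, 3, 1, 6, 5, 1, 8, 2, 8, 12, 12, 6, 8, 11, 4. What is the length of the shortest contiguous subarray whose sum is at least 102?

add 8: running sum 8 < 102
add 9: running sum 17 < 102
add 4: running sum 21 < 102
add 3: running sum 24 < 102
add 1: running sum 25 < 102
add 6: running sum 31 < 102
add 5: running sum 36 < 102
add 1: running sum 37 < 102
add 8: running sum 45 < 102
add 2: running sum 47 < 102
add 8: running sum 55 < 102
add 12: running sum 67 < 102
add 12: running sum 79 < 102
add 6: running sum 85 < 102
add 8: running sum 93 < 102
end 15: [8, 9, 4, 3, 1, 6, 5, 1, 8, 2, 8, 12, 12, 6, 8, 11] sum 104, len 16
end 16: [8, 9, 4, 3, 1, 6, 5, 1, 8, 2, 8, 12, 12, 6, 8, 11, 4] sum 108, len 17
Shortest qualifying length: 16.

16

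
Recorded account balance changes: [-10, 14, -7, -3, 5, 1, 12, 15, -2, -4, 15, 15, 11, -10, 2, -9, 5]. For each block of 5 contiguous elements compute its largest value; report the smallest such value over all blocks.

(-10, 14, -7, -3, 5) → max 14
(14, -7, -3, 5, 1) → max 14
(-7, -3, 5, 1, 12) → max 12
(-3, 5, 1, 12, 15) → max 15
(5, 1, 12, 15, -2) → max 15
(1, 12, 15, -2, -4) → max 15
(12, 15, -2, -4, 15) → max 15
(15, -2, -4, 15, 15) → max 15
(-2, -4, 15, 15, 11) → max 15
(-4, 15, 15, 11, -10) → max 15
(15, 15, 11, -10, 2) → max 15
(15, 11, -10, 2, -9) → max 15
(11, -10, 2, -9, 5) → max 11
Smallest of these is 11.

11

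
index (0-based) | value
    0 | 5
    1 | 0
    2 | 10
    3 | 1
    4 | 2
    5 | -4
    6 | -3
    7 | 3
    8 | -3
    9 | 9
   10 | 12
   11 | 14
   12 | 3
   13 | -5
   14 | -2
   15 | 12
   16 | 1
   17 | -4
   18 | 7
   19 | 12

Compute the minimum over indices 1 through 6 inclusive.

Elements at indices 1..6: 0, 10, 1, 2, -4, -3
min(0, 10, 1, 2, -4, -3) = -4

-4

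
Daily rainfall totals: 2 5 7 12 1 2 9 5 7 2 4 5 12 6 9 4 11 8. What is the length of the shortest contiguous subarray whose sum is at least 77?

add 2: running sum 2 < 77
add 5: running sum 7 < 77
add 7: running sum 14 < 77
add 12: running sum 26 < 77
add 1: running sum 27 < 77
add 2: running sum 29 < 77
add 9: running sum 38 < 77
add 5: running sum 43 < 77
add 7: running sum 50 < 77
add 2: running sum 52 < 77
add 4: running sum 56 < 77
add 5: running sum 61 < 77
add 12: running sum 73 < 77
add 6: shortest ending here [5, 7, 12, 1, 2, 9, 5, 7, 2, 4, 5, 12, 6] sum 77, len 13
add 9: shortest ending here [7, 12, 1, 2, 9, 5, 7, 2, 4, 5, 12, 6, 9] sum 81, len 13
add 4: shortest ending here [12, 1, 2, 9, 5, 7, 2, 4, 5, 12, 6, 9, 4] sum 78, len 13
add 11: shortest ending here [1, 2, 9, 5, 7, 2, 4, 5, 12, 6, 9, 4, 11] sum 77, len 13
add 8: shortest ending here [9, 5, 7, 2, 4, 5, 12, 6, 9, 4, 11, 8] sum 82, len 12
Shortest qualifying length: 12.

12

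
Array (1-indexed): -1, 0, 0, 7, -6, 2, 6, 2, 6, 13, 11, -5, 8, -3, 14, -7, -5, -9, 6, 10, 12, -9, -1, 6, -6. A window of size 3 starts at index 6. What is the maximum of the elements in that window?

6

Elements at indices 6..8: 2, 6, 2
max(2, 6, 2) = 6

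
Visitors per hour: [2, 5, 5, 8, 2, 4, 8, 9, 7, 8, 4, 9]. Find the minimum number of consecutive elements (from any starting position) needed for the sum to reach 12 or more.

2

add 2: running sum 2 < 12
add 5: running sum 7 < 12
add 5: shortest ending here [2, 5, 5] sum 12, len 3
add 8: shortest ending here [5, 8] sum 13, len 2
add 2: shortest ending here [5, 8, 2] sum 15, len 3
add 4: shortest ending here [8, 2, 4] sum 14, len 3
add 8: shortest ending here [4, 8] sum 12, len 2
add 9: shortest ending here [8, 9] sum 17, len 2
add 7: shortest ending here [9, 7] sum 16, len 2
add 8: shortest ending here [7, 8] sum 15, len 2
add 4: shortest ending here [8, 4] sum 12, len 2
add 9: shortest ending here [4, 9] sum 13, len 2
Shortest qualifying length: 2.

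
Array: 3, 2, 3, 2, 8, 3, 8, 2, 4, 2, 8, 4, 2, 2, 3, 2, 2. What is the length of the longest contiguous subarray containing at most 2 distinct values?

5

add 3: window [3] (1 distinct), len 1
add 2: window [3, 2] (2 distinct), len 2
add 3: window [3, 2, 3] (2 distinct), len 3
add 2: window [3, 2, 3, 2] (2 distinct), len 4
add 8: window [2, 8] (2 distinct), len 2
add 3: window [8, 3] (2 distinct), len 2
add 8: window [8, 3, 8] (2 distinct), len 3
add 2: window [8, 2] (2 distinct), len 2
add 4: window [2, 4] (2 distinct), len 2
add 2: window [2, 4, 2] (2 distinct), len 3
add 8: window [2, 8] (2 distinct), len 2
add 4: window [8, 4] (2 distinct), len 2
add 2: window [4, 2] (2 distinct), len 2
add 2: window [4, 2, 2] (2 distinct), len 3
add 3: window [2, 2, 3] (2 distinct), len 3
add 2: window [2, 2, 3, 2] (2 distinct), len 4
add 2: window [2, 2, 3, 2, 2] (2 distinct), len 5
Longest length with ≤2 distinct: 5.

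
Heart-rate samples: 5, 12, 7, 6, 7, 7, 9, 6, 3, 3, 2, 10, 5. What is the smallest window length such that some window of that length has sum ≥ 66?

add 5: running sum 5 < 66
add 12: running sum 17 < 66
add 7: running sum 24 < 66
add 6: running sum 30 < 66
add 7: running sum 37 < 66
add 7: running sum 44 < 66
add 9: running sum 53 < 66
add 6: running sum 59 < 66
add 3: running sum 62 < 66
add 3: running sum 65 < 66
add 2: shortest ending here [5, 12, 7, 6, 7, 7, 9, 6, 3, 3, 2] sum 67, len 11
add 10: shortest ending here [12, 7, 6, 7, 7, 9, 6, 3, 3, 2, 10] sum 72, len 11
add 5: shortest ending here [12, 7, 6, 7, 7, 9, 6, 3, 3, 2, 10, 5] sum 77, len 12
Shortest qualifying length: 11.

11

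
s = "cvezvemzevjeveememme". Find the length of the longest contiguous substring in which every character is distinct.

5

[c] len 1
[c, v] len 2
[c, v, e] len 3
[c, v, e, z] len 4
[e, z, v] len 3
[z, v, e] len 3
[z, v, e, m] len 4
[v, e, m, z] len 4
[m, z, e] len 3
[m, z, e, v] len 4
[m, z, e, v, j] len 5
[v, j, e] len 3
[j, e, v] len 3
[v, e] len 2
[e] len 1
[e, m] len 2
[m, e] len 2
[e, m] len 2
[m] len 1
[m, e] len 2
Longest all-distinct length: 5.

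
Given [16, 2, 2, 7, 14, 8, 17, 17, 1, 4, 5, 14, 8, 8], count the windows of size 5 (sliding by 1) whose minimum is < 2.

[16, 2, 2, 7, 14] → min 2
[2, 2, 7, 14, 8] → min 2
[2, 7, 14, 8, 17] → min 2
[7, 14, 8, 17, 17] → min 7
[14, 8, 17, 17, 1] → min 1  < 2 ✓
[8, 17, 17, 1, 4] → min 1  < 2 ✓
[17, 17, 1, 4, 5] → min 1  < 2 ✓
[17, 1, 4, 5, 14] → min 1  < 2 ✓
[1, 4, 5, 14, 8] → min 1  < 2 ✓
[4, 5, 14, 8, 8] → min 4
5 windows satisfy the condition.

5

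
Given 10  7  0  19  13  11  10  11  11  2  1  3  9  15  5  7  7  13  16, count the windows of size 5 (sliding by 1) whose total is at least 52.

(10, 7, 0, 19, 13) → sum 49
(7, 0, 19, 13, 11) → sum 50
(0, 19, 13, 11, 10) → sum 53  ≥ 52 ✓
(19, 13, 11, 10, 11) → sum 64  ≥ 52 ✓
(13, 11, 10, 11, 11) → sum 56  ≥ 52 ✓
(11, 10, 11, 11, 2) → sum 45
(10, 11, 11, 2, 1) → sum 35
(11, 11, 2, 1, 3) → sum 28
(11, 2, 1, 3, 9) → sum 26
(2, 1, 3, 9, 15) → sum 30
(1, 3, 9, 15, 5) → sum 33
(3, 9, 15, 5, 7) → sum 39
(9, 15, 5, 7, 7) → sum 43
(15, 5, 7, 7, 13) → sum 47
(5, 7, 7, 13, 16) → sum 48
3 windows satisfy the condition.

3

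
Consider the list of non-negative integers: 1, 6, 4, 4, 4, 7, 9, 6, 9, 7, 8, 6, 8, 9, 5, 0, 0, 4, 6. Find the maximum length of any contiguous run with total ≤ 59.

add 1: [1] sum 1, len 1
add 6: [1, 6] sum 7, len 2
add 4: [1, 6, 4] sum 11, len 3
add 4: [1, 6, 4, 4] sum 15, len 4
add 4: [1, 6, 4, 4, 4] sum 19, len 5
add 7: [1, 6, 4, 4, 4, 7] sum 26, len 6
add 9: [1, 6, 4, 4, 4, 7, 9] sum 35, len 7
add 6: [1, 6, 4, 4, 4, 7, 9, 6] sum 41, len 8
add 9: [1, 6, 4, 4, 4, 7, 9, 6, 9] sum 50, len 9
add 7: [1, 6, 4, 4, 4, 7, 9, 6, 9, 7] sum 57, len 10
add 8: [4, 4, 4, 7, 9, 6, 9, 7, 8] sum 58, len 9
add 6: [4, 7, 9, 6, 9, 7, 8, 6] sum 56, len 8
add 8: [9, 6, 9, 7, 8, 6, 8] sum 53, len 7
add 9: [6, 9, 7, 8, 6, 8, 9] sum 53, len 7
add 5: [6, 9, 7, 8, 6, 8, 9, 5] sum 58, len 8
add 0: [6, 9, 7, 8, 6, 8, 9, 5, 0] sum 58, len 9
add 0: [6, 9, 7, 8, 6, 8, 9, 5, 0, 0] sum 58, len 10
add 4: [9, 7, 8, 6, 8, 9, 5, 0, 0, 4] sum 56, len 10
add 6: [7, 8, 6, 8, 9, 5, 0, 0, 4, 6] sum 53, len 10
Longest length seen: 10.

10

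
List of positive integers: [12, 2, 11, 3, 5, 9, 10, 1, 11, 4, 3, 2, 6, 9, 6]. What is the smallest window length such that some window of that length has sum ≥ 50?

add 12: running sum 12 < 50
add 2: running sum 14 < 50
add 11: running sum 25 < 50
add 3: running sum 28 < 50
add 5: running sum 33 < 50
add 9: running sum 42 < 50
end 6: [12, 2, 11, 3, 5, 9, 10] sum 52, len 7
end 7: [12, 2, 11, 3, 5, 9, 10, 1] sum 53, len 8
end 8: [11, 3, 5, 9, 10, 1, 11] sum 50, len 7
end 9: [11, 3, 5, 9, 10, 1, 11, 4] sum 54, len 8
end 10: [11, 3, 5, 9, 10, 1, 11, 4, 3] sum 57, len 9
end 11: [11, 3, 5, 9, 10, 1, 11, 4, 3, 2] sum 59, len 10
end 12: [5, 9, 10, 1, 11, 4, 3, 2, 6] sum 51, len 9
end 13: [9, 10, 1, 11, 4, 3, 2, 6, 9] sum 55, len 9
end 14: [10, 1, 11, 4, 3, 2, 6, 9, 6] sum 52, len 9
Shortest qualifying length: 7.

7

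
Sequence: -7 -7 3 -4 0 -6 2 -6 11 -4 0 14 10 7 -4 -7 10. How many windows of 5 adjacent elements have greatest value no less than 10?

(-7, -7, 3, -4, 0) → max 3
(-7, 3, -4, 0, -6) → max 3
(3, -4, 0, -6, 2) → max 3
(-4, 0, -6, 2, -6) → max 2
(0, -6, 2, -6, 11) → max 11  ≥ 10 ✓
(-6, 2, -6, 11, -4) → max 11  ≥ 10 ✓
(2, -6, 11, -4, 0) → max 11  ≥ 10 ✓
(-6, 11, -4, 0, 14) → max 14  ≥ 10 ✓
(11, -4, 0, 14, 10) → max 14  ≥ 10 ✓
(-4, 0, 14, 10, 7) → max 14  ≥ 10 ✓
(0, 14, 10, 7, -4) → max 14  ≥ 10 ✓
(14, 10, 7, -4, -7) → max 14  ≥ 10 ✓
(10, 7, -4, -7, 10) → max 10  ≥ 10 ✓
9 windows satisfy the condition.

9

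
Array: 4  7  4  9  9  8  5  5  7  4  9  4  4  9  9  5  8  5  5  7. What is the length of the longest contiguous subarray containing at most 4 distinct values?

add 4: window [4] (1 distinct), len 1
add 7: window [4, 7] (2 distinct), len 2
add 4: window [4, 7, 4] (2 distinct), len 3
add 9: window [4, 7, 4, 9] (3 distinct), len 4
add 9: window [4, 7, 4, 9, 9] (3 distinct), len 5
add 8: window [4, 7, 4, 9, 9, 8] (4 distinct), len 6
add 5: window [4, 9, 9, 8, 5] (4 distinct), len 5
add 5: window [4, 9, 9, 8, 5, 5] (4 distinct), len 6
add 7: window [9, 9, 8, 5, 5, 7] (4 distinct), len 6
add 4: window [8, 5, 5, 7, 4] (4 distinct), len 5
add 9: window [5, 5, 7, 4, 9] (4 distinct), len 5
add 4: window [5, 5, 7, 4, 9, 4] (4 distinct), len 6
add 4: window [5, 5, 7, 4, 9, 4, 4] (4 distinct), len 7
add 9: window [5, 5, 7, 4, 9, 4, 4, 9] (4 distinct), len 8
add 9: window [5, 5, 7, 4, 9, 4, 4, 9, 9] (4 distinct), len 9
add 5: window [5, 5, 7, 4, 9, 4, 4, 9, 9, 5] (4 distinct), len 10
add 8: window [4, 9, 4, 4, 9, 9, 5, 8] (4 distinct), len 8
add 5: window [4, 9, 4, 4, 9, 9, 5, 8, 5] (4 distinct), len 9
add 5: window [4, 9, 4, 4, 9, 9, 5, 8, 5, 5] (4 distinct), len 10
add 7: window [9, 9, 5, 8, 5, 5, 7] (4 distinct), len 7
Longest length with ≤4 distinct: 10.

10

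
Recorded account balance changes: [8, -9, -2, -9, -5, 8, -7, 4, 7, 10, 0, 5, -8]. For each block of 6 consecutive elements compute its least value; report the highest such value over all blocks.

Each size-6 window and its min:
[8, -9, -2, -9, -5, 8] → min -9
[-9, -2, -9, -5, 8, -7] → min -9
[-2, -9, -5, 8, -7, 4] → min -9
[-9, -5, 8, -7, 4, 7] → min -9
[-5, 8, -7, 4, 7, 10] → min -7
[8, -7, 4, 7, 10, 0] → min -7
[-7, 4, 7, 10, 0, 5] → min -7
[4, 7, 10, 0, 5, -8] → min -8
Highest of these is -7.

-7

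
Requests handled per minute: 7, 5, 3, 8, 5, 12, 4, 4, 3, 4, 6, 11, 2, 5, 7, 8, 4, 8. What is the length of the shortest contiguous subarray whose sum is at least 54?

9

Extend right; whenever the sum reaches 54, record the length and shrink from the left:
add 7: running sum 7 < 54
add 5: running sum 12 < 54
add 3: running sum 15 < 54
add 8: running sum 23 < 54
add 5: running sum 28 < 54
add 12: running sum 40 < 54
add 4: running sum 44 < 54
add 4: running sum 48 < 54
add 3: running sum 51 < 54
add 4: shortest ending here [7, 5, 3, 8, 5, 12, 4, 4, 3, 4] sum 55, len 10
add 6: shortest ending here [5, 3, 8, 5, 12, 4, 4, 3, 4, 6] sum 54, len 10
add 11: shortest ending here [8, 5, 12, 4, 4, 3, 4, 6, 11] sum 57, len 9
add 2: shortest ending here [8, 5, 12, 4, 4, 3, 4, 6, 11, 2] sum 59, len 10
add 5: shortest ending here [5, 12, 4, 4, 3, 4, 6, 11, 2, 5] sum 56, len 10
add 7: shortest ending here [12, 4, 4, 3, 4, 6, 11, 2, 5, 7] sum 58, len 10
add 8: shortest ending here [4, 4, 3, 4, 6, 11, 2, 5, 7, 8] sum 54, len 10
add 4: shortest ending here [4, 3, 4, 6, 11, 2, 5, 7, 8, 4] sum 54, len 10
add 8: shortest ending here [4, 6, 11, 2, 5, 7, 8, 4, 8] sum 55, len 9
Shortest qualifying length: 9.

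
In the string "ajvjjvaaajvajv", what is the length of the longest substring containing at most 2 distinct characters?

5

[a] 1 distinct, len 1
[a, j] 2 distinct, len 2
[j, v] 2 distinct, len 2
[j, v, j] 2 distinct, len 3
[j, v, j, j] 2 distinct, len 4
[j, v, j, j, v] 2 distinct, len 5
[v, a] 2 distinct, len 2
[v, a, a] 2 distinct, len 3
[v, a, a, a] 2 distinct, len 4
[a, a, a, j] 2 distinct, len 4
[j, v] 2 distinct, len 2
[v, a] 2 distinct, len 2
[a, j] 2 distinct, len 2
[j, v] 2 distinct, len 2
Longest length with ≤2 distinct: 5.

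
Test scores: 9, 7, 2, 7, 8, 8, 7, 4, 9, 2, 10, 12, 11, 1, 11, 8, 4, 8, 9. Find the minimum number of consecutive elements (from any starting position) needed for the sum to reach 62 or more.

8

Extend right; whenever the sum reaches 62, record the length and shrink from the left:
add 9: running sum 9 < 62
add 7: running sum 16 < 62
add 2: running sum 18 < 62
add 7: running sum 25 < 62
add 8: running sum 33 < 62
add 8: running sum 41 < 62
add 7: running sum 48 < 62
add 4: running sum 52 < 62
add 9: running sum 61 < 62
end 9: [9, 7, 2, 7, 8, 8, 7, 4, 9, 2] sum 63, len 10
end 10: [7, 2, 7, 8, 8, 7, 4, 9, 2, 10] sum 64, len 10
end 11: [7, 8, 8, 7, 4, 9, 2, 10, 12] sum 67, len 9
end 12: [8, 7, 4, 9, 2, 10, 12, 11] sum 63, len 8
end 13: [8, 7, 4, 9, 2, 10, 12, 11, 1] sum 64, len 9
end 14: [7, 4, 9, 2, 10, 12, 11, 1, 11] sum 67, len 9
end 15: [9, 2, 10, 12, 11, 1, 11, 8] sum 64, len 8
end 16: [9, 2, 10, 12, 11, 1, 11, 8, 4] sum 68, len 9
end 17: [10, 12, 11, 1, 11, 8, 4, 8] sum 65, len 8
end 18: [12, 11, 1, 11, 8, 4, 8, 9] sum 64, len 8
Shortest qualifying length: 8.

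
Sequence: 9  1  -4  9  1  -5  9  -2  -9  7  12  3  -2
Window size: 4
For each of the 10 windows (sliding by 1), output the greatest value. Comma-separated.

(9, 1, -4, 9) → max 9
(1, -4, 9, 1) → max 9
(-4, 9, 1, -5) → max 9
(9, 1, -5, 9) → max 9
(1, -5, 9, -2) → max 9
(-5, 9, -2, -9) → max 9
(9, -2, -9, 7) → max 9
(-2, -9, 7, 12) → max 12
(-9, 7, 12, 3) → max 12
(7, 12, 3, -2) → max 12

9, 9, 9, 9, 9, 9, 9, 12, 12, 12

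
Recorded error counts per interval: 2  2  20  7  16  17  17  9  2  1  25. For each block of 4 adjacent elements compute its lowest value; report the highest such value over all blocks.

9

2 2 20 7 → min 2
2 20 7 16 → min 2
20 7 16 17 → min 7
7 16 17 17 → min 7
16 17 17 9 → min 9
17 17 9 2 → min 2
17 9 2 1 → min 1
9 2 1 25 → min 1
Highest of these is 9.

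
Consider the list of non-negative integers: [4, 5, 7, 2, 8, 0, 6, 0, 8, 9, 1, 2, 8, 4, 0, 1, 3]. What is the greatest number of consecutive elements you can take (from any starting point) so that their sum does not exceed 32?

8

→ 4: sum 4, len 1
→ 5: sum 9, len 2
→ 7: sum 16, len 3
→ 2: sum 18, len 4
→ 8: sum 26, len 5
→ 0: sum 26, len 6
→ 6: sum 32, len 7
→ 0: sum 32, len 8
→ 8 (dropped 4, 5): sum 31, len 7
→ 9 (dropped 7, 2): sum 31, len 6
→ 1: sum 32, len 7
→ 2 (dropped 8): sum 26, len 7
→ 8 (dropped 0, 6): sum 28, len 6
→ 4: sum 32, len 7
→ 0: sum 32, len 8
→ 1 (dropped 0, 8): sum 25, len 7
→ 3: sum 28, len 8
Longest length seen: 8.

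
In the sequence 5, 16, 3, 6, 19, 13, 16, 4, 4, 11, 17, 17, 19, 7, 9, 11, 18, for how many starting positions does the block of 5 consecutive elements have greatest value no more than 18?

3

5 16 3 6 19 → max 19
16 3 6 19 13 → max 19
3 6 19 13 16 → max 19
6 19 13 16 4 → max 19
19 13 16 4 4 → max 19
13 16 4 4 11 → max 16  ≤ 18 ✓
16 4 4 11 17 → max 17  ≤ 18 ✓
4 4 11 17 17 → max 17  ≤ 18 ✓
4 11 17 17 19 → max 19
11 17 17 19 7 → max 19
17 17 19 7 9 → max 19
17 19 7 9 11 → max 19
19 7 9 11 18 → max 19
3 windows satisfy the condition.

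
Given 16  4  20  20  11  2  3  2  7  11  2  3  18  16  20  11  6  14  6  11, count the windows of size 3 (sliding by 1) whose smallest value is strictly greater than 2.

[16, 4, 20] → min 4  > 2 ✓
[4, 20, 20] → min 4  > 2 ✓
[20, 20, 11] → min 11  > 2 ✓
[20, 11, 2] → min 2
[11, 2, 3] → min 2
[2, 3, 2] → min 2
[3, 2, 7] → min 2
[2, 7, 11] → min 2
[7, 11, 2] → min 2
[11, 2, 3] → min 2
[2, 3, 18] → min 2
[3, 18, 16] → min 3  > 2 ✓
[18, 16, 20] → min 16  > 2 ✓
[16, 20, 11] → min 11  > 2 ✓
[20, 11, 6] → min 6  > 2 ✓
[11, 6, 14] → min 6  > 2 ✓
[6, 14, 6] → min 6  > 2 ✓
[14, 6, 11] → min 6  > 2 ✓
10 windows satisfy the condition.

10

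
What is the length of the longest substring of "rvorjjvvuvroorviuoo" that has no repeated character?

[r] len 1
[r, v] len 2
[r, v, o] len 3
[v, o, r] len 3
[v, o, r, j] len 4
[j] len 1
[j, v] len 2
[v] len 1
[v, u] len 2
[u, v] len 2
[u, v, r] len 3
[u, v, r, o] len 4
[o] len 1
[o, r] len 2
[o, r, v] len 3
[o, r, v, i] len 4
[o, r, v, i, u] len 5
[r, v, i, u, o] len 5
[o] len 1
Longest all-distinct length: 5.

5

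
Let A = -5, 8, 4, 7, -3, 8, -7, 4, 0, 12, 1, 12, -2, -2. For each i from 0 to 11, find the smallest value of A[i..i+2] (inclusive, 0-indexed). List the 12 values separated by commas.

-5, 4, -3, -3, -7, -7, -7, 0, 0, 1, -2, -2

(-5, 8, 4) → min -5
(8, 4, 7) → min 4
(4, 7, -3) → min -3
(7, -3, 8) → min -3
(-3, 8, -7) → min -7
(8, -7, 4) → min -7
(-7, 4, 0) → min -7
(4, 0, 12) → min 0
(0, 12, 1) → min 0
(12, 1, 12) → min 1
(1, 12, -2) → min -2
(12, -2, -2) → min -2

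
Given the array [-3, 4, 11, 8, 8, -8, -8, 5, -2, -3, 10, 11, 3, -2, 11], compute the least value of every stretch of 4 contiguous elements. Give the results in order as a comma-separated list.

-3 4 11 8 → min -3
4 11 8 8 → min 4
11 8 8 -8 → min -8
8 8 -8 -8 → min -8
8 -8 -8 5 → min -8
-8 -8 5 -2 → min -8
-8 5 -2 -3 → min -8
5 -2 -3 10 → min -3
-2 -3 10 11 → min -3
-3 10 11 3 → min -3
10 11 3 -2 → min -2
11 3 -2 11 → min -2

-3, 4, -8, -8, -8, -8, -8, -3, -3, -3, -2, -2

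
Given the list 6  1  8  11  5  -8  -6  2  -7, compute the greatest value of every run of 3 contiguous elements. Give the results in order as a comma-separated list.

8, 11, 11, 11, 5, 2, 2

6 1 8 → max 8
1 8 11 → max 11
8 11 5 → max 11
11 5 -8 → max 11
5 -8 -6 → max 5
-8 -6 2 → max 2
-6 2 -7 → max 2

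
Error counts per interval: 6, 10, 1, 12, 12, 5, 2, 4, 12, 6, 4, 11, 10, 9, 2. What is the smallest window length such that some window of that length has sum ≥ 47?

add 6: running sum 6 < 47
add 10: running sum 16 < 47
add 1: running sum 17 < 47
add 12: running sum 29 < 47
add 12: running sum 41 < 47
add 5: running sum 46 < 47
end 6: [6, 10, 1, 12, 12, 5, 2] sum 48, len 7
end 7: [6, 10, 1, 12, 12, 5, 2, 4] sum 52, len 8
end 8: [12, 12, 5, 2, 4, 12] sum 47, len 6
end 9: [12, 12, 5, 2, 4, 12, 6] sum 53, len 7
end 10: [12, 12, 5, 2, 4, 12, 6, 4] sum 57, len 8
end 11: [12, 5, 2, 4, 12, 6, 4, 11] sum 56, len 8
end 12: [4, 12, 6, 4, 11, 10] sum 47, len 6
end 13: [12, 6, 4, 11, 10, 9] sum 52, len 6
end 14: [12, 6, 4, 11, 10, 9, 2] sum 54, len 7
Shortest qualifying length: 6.

6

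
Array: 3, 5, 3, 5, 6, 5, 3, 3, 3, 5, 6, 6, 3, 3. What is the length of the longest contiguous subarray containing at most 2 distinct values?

5

[3] 1 distinct, len 1
[3, 5] 2 distinct, len 2
[3, 5, 3] 2 distinct, len 3
[3, 5, 3, 5] 2 distinct, len 4
[5, 6] 2 distinct, len 2
[5, 6, 5] 2 distinct, len 3
[5, 3] 2 distinct, len 2
[5, 3, 3] 2 distinct, len 3
[5, 3, 3, 3] 2 distinct, len 4
[5, 3, 3, 3, 5] 2 distinct, len 5
[5, 6] 2 distinct, len 2
[5, 6, 6] 2 distinct, len 3
[6, 6, 3] 2 distinct, len 3
[6, 6, 3, 3] 2 distinct, len 4
Longest length with ≤2 distinct: 5.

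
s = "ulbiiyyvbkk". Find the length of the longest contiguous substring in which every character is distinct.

add u: [u] len 1
add l: [u, l] len 2
add b: [u, l, b] len 3
add i: [u, l, b, i] len 4
add i (repeat i, move left end past it): [i] len 1
add y: [i, y] len 2
add y (repeat y, move left end past it): [y] len 1
add v: [y, v] len 2
add b: [y, v, b] len 3
add k: [y, v, b, k] len 4
add k (repeat k, move left end past it): [k] len 1
Longest all-distinct length: 4.

4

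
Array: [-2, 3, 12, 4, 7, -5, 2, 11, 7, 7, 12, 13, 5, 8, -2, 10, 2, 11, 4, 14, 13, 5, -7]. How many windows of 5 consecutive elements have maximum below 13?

[-2, 3, 12, 4, 7] → max 12  < 13 ✓
[3, 12, 4, 7, -5] → max 12  < 13 ✓
[12, 4, 7, -5, 2] → max 12  < 13 ✓
[4, 7, -5, 2, 11] → max 11  < 13 ✓
[7, -5, 2, 11, 7] → max 11  < 13 ✓
[-5, 2, 11, 7, 7] → max 11  < 13 ✓
[2, 11, 7, 7, 12] → max 12  < 13 ✓
[11, 7, 7, 12, 13] → max 13
[7, 7, 12, 13, 5] → max 13
[7, 12, 13, 5, 8] → max 13
[12, 13, 5, 8, -2] → max 13
[13, 5, 8, -2, 10] → max 13
[5, 8, -2, 10, 2] → max 10  < 13 ✓
[8, -2, 10, 2, 11] → max 11  < 13 ✓
[-2, 10, 2, 11, 4] → max 11  < 13 ✓
[10, 2, 11, 4, 14] → max 14
[2, 11, 4, 14, 13] → max 14
[11, 4, 14, 13, 5] → max 14
[4, 14, 13, 5, -7] → max 14
10 windows satisfy the condition.

10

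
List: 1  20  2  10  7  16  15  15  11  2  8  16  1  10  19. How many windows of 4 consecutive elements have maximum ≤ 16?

9

(1, 20, 2, 10) → max 20
(20, 2, 10, 7) → max 20
(2, 10, 7, 16) → max 16  ≤ 16 ✓
(10, 7, 16, 15) → max 16  ≤ 16 ✓
(7, 16, 15, 15) → max 16  ≤ 16 ✓
(16, 15, 15, 11) → max 16  ≤ 16 ✓
(15, 15, 11, 2) → max 15  ≤ 16 ✓
(15, 11, 2, 8) → max 15  ≤ 16 ✓
(11, 2, 8, 16) → max 16  ≤ 16 ✓
(2, 8, 16, 1) → max 16  ≤ 16 ✓
(8, 16, 1, 10) → max 16  ≤ 16 ✓
(16, 1, 10, 19) → max 19
9 windows satisfy the condition.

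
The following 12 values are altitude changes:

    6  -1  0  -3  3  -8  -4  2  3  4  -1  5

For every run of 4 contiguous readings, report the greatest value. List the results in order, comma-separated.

[6, -1, 0, -3] → max 6
[-1, 0, -3, 3] → max 3
[0, -3, 3, -8] → max 3
[-3, 3, -8, -4] → max 3
[3, -8, -4, 2] → max 3
[-8, -4, 2, 3] → max 3
[-4, 2, 3, 4] → max 4
[2, 3, 4, -1] → max 4
[3, 4, -1, 5] → max 5

6, 3, 3, 3, 3, 3, 4, 4, 5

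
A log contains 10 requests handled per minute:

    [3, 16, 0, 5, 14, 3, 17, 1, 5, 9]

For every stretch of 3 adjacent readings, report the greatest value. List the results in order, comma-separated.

16, 16, 14, 14, 17, 17, 17, 9

Sliding a size-3 window across the 10 values:
(3, 16, 0) → max 16
(16, 0, 5) → max 16
(0, 5, 14) → max 14
(5, 14, 3) → max 14
(14, 3, 17) → max 17
(3, 17, 1) → max 17
(17, 1, 5) → max 17
(1, 5, 9) → max 9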